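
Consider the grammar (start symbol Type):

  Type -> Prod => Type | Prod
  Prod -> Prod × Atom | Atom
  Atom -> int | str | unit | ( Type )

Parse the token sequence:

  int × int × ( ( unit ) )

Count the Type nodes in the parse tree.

3

[Type [Prod [Prod [Prod [Atom int]] × [Atom int]] × [Atom ( [Type [Prod [Atom ( [Type [Prod [Atom unit]]] )]]] )]]]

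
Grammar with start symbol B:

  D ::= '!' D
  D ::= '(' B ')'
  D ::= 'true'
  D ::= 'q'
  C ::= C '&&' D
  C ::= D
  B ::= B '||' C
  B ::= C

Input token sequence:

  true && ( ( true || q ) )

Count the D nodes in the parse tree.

5

[B [C [C [D true]] && [D ( [B [C [D ( [B [B [C [D true]]] || [C [D q]]] )]]] )]]]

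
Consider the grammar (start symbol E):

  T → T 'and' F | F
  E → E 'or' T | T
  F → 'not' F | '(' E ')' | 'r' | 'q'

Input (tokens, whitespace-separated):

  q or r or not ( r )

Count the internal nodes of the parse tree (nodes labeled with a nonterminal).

13

[E [E [E [T [F q]]] or [T [F r]]] or [T [F not [F ( [E [T [F r]]] )]]]]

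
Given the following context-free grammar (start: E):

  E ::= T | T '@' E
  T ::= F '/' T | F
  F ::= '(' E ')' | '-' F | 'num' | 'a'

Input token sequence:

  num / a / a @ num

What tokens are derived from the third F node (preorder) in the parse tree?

[E [T [F num] / [T [F a] / [T [F a]]]] @ [E [T [F num]]]]

a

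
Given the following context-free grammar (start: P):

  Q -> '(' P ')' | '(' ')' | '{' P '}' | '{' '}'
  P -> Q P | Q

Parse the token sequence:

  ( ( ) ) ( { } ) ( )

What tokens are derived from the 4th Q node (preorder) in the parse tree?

{ }

[P [Q ( [P [Q ( )]] )] [P [Q ( [P [Q { }]] )] [P [Q ( )]]]]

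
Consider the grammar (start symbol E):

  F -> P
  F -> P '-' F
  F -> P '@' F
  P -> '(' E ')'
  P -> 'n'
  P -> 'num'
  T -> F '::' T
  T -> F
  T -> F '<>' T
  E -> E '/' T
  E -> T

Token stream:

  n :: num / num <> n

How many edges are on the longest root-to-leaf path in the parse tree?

6

[E [E [T [F [P n]] :: [T [F [P num]]]]] / [T [F [P num]] <> [T [F [P n]]]]]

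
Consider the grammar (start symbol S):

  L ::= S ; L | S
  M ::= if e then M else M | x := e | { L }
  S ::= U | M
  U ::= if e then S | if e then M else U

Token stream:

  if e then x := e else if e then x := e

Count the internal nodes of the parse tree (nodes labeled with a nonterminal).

6

[S [U if e then [M x := e] else [U if e then [S [M x := e]]]]]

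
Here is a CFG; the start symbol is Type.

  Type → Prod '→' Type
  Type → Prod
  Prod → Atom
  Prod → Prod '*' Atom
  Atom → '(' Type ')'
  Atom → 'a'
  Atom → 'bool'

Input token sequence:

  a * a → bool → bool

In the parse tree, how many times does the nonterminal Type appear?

[Type [Prod [Prod [Atom a]] * [Atom a]] → [Type [Prod [Atom bool]] → [Type [Prod [Atom bool]]]]]

3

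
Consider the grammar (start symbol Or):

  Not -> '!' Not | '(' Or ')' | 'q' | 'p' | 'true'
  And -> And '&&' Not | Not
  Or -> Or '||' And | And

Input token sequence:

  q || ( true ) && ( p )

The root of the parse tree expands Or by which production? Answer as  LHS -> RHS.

Or -> Or '||' And

[Or [Or [And [Not q]]] || [And [And [Not ( [Or [And [Not true]]] )]] && [Not ( [Or [And [Not p]]] )]]]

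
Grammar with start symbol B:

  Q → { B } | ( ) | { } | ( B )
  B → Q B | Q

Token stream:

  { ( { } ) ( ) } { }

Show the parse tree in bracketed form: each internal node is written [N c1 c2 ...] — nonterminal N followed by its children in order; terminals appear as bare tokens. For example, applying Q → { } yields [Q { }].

B
Q B
{ B } B
{ Q B } B
{ ( B ) B } B
{ ( Q ) B } B
{ ( { } ) B } B
{ ( { } ) Q } B
{ ( { } ) ( ) } B
{ ( { } ) ( ) } Q
{ ( { } ) ( ) } { }

[B [Q { [B [Q ( [B [Q { }]] )] [B [Q ( )]]] }] [B [Q { }]]]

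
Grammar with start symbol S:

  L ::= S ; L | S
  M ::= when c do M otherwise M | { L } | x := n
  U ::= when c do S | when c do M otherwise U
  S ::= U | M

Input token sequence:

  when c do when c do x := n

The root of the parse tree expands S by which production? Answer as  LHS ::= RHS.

S ::= U

[S [U when c do [S [U when c do [S [M x := n]]]]]]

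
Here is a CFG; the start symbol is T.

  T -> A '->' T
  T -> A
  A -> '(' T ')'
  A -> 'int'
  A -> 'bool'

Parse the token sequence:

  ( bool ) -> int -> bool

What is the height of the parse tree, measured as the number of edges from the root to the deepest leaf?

4

[T [A ( [T [A bool]] )] -> [T [A int] -> [T [A bool]]]]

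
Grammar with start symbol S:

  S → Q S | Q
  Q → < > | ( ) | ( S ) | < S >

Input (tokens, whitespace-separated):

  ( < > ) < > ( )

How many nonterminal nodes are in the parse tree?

[S [Q ( [S [Q < >]] )] [S [Q < >] [S [Q ( )]]]]

8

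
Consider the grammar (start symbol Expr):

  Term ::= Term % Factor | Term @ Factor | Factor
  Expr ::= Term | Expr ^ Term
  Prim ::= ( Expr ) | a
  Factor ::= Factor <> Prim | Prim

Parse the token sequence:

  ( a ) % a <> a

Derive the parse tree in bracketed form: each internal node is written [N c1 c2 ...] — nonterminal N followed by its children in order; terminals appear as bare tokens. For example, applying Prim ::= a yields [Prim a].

Expr
Term
Term % Factor
Factor % Factor
Prim % Factor
( Expr ) % Factor
( Term ) % Factor
( Factor ) % Factor
( Prim ) % Factor
( a ) % Factor
( a ) % Factor <> Prim
( a ) % Prim <> Prim
( a ) % a <> Prim
( a ) % a <> a

[Expr [Term [Term [Factor [Prim ( [Expr [Term [Factor [Prim a]]]] )]]] % [Factor [Factor [Prim a]] <> [Prim a]]]]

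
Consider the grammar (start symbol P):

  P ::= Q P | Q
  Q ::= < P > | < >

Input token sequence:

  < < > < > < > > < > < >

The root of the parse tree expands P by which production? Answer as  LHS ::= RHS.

[P [Q < [P [Q < >] [P [Q < >] [P [Q < >]]]] >] [P [Q < >] [P [Q < >]]]]

P ::= Q P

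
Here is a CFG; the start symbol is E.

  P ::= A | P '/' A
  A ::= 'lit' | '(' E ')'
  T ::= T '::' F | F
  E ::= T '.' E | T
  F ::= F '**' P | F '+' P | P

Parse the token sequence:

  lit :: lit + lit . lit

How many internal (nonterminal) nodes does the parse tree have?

17

[E [T [T [F [P [A lit]]]] :: [F [F [P [A lit]]] + [P [A lit]]]] . [E [T [F [P [A lit]]]]]]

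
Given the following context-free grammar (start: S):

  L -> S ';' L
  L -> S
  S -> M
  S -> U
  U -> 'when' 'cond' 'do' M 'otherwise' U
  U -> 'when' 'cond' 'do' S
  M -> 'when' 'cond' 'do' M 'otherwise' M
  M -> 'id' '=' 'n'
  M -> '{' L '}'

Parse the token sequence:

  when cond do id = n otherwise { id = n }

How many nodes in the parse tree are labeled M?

[S [M when cond do [M id = n] otherwise [M { [L [S [M id = n]]] }]]]

4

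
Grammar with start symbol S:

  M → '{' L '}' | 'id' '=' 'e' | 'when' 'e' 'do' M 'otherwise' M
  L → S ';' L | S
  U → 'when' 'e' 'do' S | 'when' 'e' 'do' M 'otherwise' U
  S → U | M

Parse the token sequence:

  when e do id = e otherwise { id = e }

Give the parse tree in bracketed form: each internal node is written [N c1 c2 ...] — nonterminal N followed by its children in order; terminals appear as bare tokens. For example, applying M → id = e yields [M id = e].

[S [M when e do [M id = e] otherwise [M { [L [S [M id = e]]] }]]]

S
M
when e do M otherwise M
when e do id = e otherwise M
when e do id = e otherwise { L }
when e do id = e otherwise { S }
when e do id = e otherwise { M }
when e do id = e otherwise { id = e }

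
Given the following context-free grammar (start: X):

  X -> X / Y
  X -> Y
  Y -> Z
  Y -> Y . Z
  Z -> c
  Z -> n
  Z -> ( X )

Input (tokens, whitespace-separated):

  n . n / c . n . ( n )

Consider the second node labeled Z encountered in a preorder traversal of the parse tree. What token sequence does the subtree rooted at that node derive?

n

[X [X [Y [Y [Z n]] . [Z n]]] / [Y [Y [Y [Z c]] . [Z n]] . [Z ( [X [Y [Z n]]] )]]]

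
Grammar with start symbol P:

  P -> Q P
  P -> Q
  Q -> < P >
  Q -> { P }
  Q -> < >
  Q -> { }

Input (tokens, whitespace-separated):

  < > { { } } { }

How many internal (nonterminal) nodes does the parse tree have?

8

[P [Q < >] [P [Q { [P [Q { }]] }] [P [Q { }]]]]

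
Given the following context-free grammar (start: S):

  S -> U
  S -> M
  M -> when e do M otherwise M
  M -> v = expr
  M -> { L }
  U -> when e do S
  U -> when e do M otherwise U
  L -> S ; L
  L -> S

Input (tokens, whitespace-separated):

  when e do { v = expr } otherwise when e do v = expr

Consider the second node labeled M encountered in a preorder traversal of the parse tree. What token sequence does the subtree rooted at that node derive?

v = expr

[S [U when e do [M { [L [S [M v = expr]]] }] otherwise [U when e do [S [M v = expr]]]]]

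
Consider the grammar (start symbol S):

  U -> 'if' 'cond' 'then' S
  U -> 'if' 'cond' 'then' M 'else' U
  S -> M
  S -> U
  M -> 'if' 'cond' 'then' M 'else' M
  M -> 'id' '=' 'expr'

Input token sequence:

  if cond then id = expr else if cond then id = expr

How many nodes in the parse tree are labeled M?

2

[S [U if cond then [M id = expr] else [U if cond then [S [M id = expr]]]]]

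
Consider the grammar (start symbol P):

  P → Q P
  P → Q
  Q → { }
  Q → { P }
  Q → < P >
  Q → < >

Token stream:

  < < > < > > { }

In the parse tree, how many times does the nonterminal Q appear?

[P [Q < [P [Q < >] [P [Q < >]]] >] [P [Q { }]]]

4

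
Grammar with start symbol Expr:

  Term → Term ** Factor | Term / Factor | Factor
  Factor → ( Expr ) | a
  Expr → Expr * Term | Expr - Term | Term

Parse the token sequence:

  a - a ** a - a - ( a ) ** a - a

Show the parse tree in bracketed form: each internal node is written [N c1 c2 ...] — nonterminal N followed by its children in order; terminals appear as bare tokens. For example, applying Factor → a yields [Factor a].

[Expr [Expr [Expr [Expr [Expr [Term [Factor a]]] - [Term [Term [Factor a]] ** [Factor a]]] - [Term [Factor a]]] - [Term [Term [Factor ( [Expr [Term [Factor a]]] )]] ** [Factor a]]] - [Term [Factor a]]]

Expr
Expr - Term
Expr - Term - Term
Expr - Term - Term - Term
Expr - Term - Term - Term - Term
Term - Term - Term - Term - Term
Factor - Term - Term - Term - Term
a - Term - Term - Term - Term
a - Term ** Factor - Term - Term - Term
a - Factor ** Factor - Term - Term - Term
a - a ** Factor - Term - Term - Term
a - a ** a - Term - Term - Term
a - a ** a - Factor - Term - Term
a - a ** a - a - Term - Term
a - a ** a - a - Term ** Factor - Term
a - a ** a - a - Factor ** Factor - Term
a - a ** a - a - ( Expr ) ** Factor - Term
a - a ** a - a - ( Term ) ** Factor - Term
a - a ** a - a - ( Factor ) ** Factor - Term
a - a ** a - a - ( a ) ** Factor - Term
a - a ** a - a - ( a ) ** a - Term
a - a ** a - a - ( a ) ** a - Factor
a - a ** a - a - ( a ) ** a - a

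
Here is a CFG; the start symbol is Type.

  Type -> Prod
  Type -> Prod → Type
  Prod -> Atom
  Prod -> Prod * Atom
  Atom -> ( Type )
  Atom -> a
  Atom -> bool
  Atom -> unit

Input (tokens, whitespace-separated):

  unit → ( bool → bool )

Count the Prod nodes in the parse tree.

[Type [Prod [Atom unit]] → [Type [Prod [Atom ( [Type [Prod [Atom bool]] → [Type [Prod [Atom bool]]]] )]]]]

4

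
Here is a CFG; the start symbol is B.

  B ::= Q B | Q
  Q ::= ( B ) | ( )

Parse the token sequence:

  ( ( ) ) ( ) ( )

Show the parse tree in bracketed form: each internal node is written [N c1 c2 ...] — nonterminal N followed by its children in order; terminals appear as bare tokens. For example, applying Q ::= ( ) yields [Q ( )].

[B [Q ( [B [Q ( )]] )] [B [Q ( )] [B [Q ( )]]]]

B
Q B
( B ) B
( Q ) B
( ( ) ) B
( ( ) ) Q B
( ( ) ) ( ) B
( ( ) ) ( ) Q
( ( ) ) ( ) ( )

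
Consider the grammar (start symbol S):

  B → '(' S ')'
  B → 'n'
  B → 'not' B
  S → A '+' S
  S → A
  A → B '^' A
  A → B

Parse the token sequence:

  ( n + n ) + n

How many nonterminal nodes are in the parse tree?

12

[S [A [B ( [S [A [B n]] + [S [A [B n]]]] )]] + [S [A [B n]]]]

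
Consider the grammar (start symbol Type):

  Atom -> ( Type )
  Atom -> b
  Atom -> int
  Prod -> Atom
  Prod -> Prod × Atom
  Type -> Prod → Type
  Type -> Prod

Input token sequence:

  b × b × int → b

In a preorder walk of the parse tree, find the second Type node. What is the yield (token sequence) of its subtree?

b

[Type [Prod [Prod [Prod [Atom b]] × [Atom b]] × [Atom int]] → [Type [Prod [Atom b]]]]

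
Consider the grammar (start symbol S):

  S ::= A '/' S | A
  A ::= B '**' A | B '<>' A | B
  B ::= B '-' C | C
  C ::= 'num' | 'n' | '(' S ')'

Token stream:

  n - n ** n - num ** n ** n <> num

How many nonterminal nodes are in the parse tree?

[S [A [B [B [C n]] - [C n]] ** [A [B [B [C n]] - [C num]] ** [A [B [C n]] ** [A [B [C n]] <> [A [B [C num]]]]]]]]

20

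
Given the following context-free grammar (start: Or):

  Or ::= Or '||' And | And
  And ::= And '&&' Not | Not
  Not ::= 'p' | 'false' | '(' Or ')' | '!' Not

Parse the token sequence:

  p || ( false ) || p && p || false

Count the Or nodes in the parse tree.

[Or [Or [Or [Or [And [Not p]]] || [And [Not ( [Or [And [Not false]]] )]]] || [And [And [Not p]] && [Not p]]] || [And [Not false]]]

5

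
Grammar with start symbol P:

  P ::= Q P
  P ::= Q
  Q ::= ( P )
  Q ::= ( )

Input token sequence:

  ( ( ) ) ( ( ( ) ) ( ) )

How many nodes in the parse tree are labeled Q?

[P [Q ( [P [Q ( )]] )] [P [Q ( [P [Q ( [P [Q ( )]] )] [P [Q ( )]]] )]]]

6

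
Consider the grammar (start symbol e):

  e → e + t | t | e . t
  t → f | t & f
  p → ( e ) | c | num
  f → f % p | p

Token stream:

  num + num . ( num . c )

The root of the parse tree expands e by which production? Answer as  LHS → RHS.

e → e . t

[e [e [e [t [f [p num]]]] + [t [f [p num]]]] . [t [f [p ( [e [e [t [f [p num]]]] . [t [f [p c]]]] )]]]]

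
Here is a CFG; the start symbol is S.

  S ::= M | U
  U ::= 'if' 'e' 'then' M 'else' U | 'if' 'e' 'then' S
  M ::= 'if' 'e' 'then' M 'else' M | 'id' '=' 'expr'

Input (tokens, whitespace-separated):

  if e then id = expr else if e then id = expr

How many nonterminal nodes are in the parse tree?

6

[S [U if e then [M id = expr] else [U if e then [S [M id = expr]]]]]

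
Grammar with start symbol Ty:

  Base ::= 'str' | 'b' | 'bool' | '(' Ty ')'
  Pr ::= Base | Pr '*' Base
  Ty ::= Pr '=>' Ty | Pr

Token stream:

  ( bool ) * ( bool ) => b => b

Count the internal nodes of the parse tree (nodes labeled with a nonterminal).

[Ty [Pr [Pr [Base ( [Ty [Pr [Base bool]]] )]] * [Base ( [Ty [Pr [Base bool]]] )]] => [Ty [Pr [Base b]] => [Ty [Pr [Base b]]]]]

17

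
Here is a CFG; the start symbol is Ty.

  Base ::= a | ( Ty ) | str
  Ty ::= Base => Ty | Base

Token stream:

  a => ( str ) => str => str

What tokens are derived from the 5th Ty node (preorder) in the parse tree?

str

[Ty [Base a] => [Ty [Base ( [Ty [Base str]] )] => [Ty [Base str] => [Ty [Base str]]]]]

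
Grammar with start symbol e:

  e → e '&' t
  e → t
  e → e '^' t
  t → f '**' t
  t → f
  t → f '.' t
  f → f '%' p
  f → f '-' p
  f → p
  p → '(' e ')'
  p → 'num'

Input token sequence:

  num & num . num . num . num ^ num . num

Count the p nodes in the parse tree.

7

[e [e [e [t [f [p num]]]] & [t [f [p num]] . [t [f [p num]] . [t [f [p num]] . [t [f [p num]]]]]]] ^ [t [f [p num]] . [t [f [p num]]]]]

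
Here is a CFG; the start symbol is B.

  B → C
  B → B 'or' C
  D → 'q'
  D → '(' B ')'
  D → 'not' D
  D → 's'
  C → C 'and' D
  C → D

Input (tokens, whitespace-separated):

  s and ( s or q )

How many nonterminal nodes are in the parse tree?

[B [C [C [D s]] and [D ( [B [B [C [D s]]] or [C [D q]]] )]]]

11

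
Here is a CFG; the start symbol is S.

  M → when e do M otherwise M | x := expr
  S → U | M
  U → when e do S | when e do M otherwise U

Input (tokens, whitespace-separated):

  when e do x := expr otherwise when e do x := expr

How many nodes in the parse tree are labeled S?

2

[S [U when e do [M x := expr] otherwise [U when e do [S [M x := expr]]]]]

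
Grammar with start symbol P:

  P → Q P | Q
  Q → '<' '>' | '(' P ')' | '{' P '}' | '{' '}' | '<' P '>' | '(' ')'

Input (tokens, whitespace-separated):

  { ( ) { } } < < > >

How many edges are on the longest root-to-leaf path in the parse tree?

5

[P [Q { [P [Q ( )] [P [Q { }]]] }] [P [Q < [P [Q < >]] >]]]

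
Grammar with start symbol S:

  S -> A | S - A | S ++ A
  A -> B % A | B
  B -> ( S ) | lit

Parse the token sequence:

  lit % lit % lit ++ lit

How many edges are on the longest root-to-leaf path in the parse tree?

6

[S [S [A [B lit] % [A [B lit] % [A [B lit]]]]] ++ [A [B lit]]]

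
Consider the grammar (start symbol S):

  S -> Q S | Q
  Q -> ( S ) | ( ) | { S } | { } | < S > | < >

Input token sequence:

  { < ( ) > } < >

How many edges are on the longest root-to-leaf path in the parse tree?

[S [Q { [S [Q < [S [Q ( )]] >]] }] [S [Q < >]]]

6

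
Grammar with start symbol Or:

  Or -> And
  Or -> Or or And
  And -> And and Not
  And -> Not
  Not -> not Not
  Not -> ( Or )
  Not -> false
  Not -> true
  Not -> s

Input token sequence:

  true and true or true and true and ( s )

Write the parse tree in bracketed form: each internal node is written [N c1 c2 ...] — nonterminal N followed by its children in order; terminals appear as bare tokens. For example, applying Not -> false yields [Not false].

Or
Or or And
And or And
And and Not or And
Not and Not or And
true and Not or And
true and true or And
true and true or And and Not
true and true or And and Not and Not
true and true or Not and Not and Not
true and true or true and Not and Not
true and true or true and true and Not
true and true or true and true and ( Or )
true and true or true and true and ( And )
true and true or true and true and ( Not )
true and true or true and true and ( s )

[Or [Or [And [And [Not true]] and [Not true]]] or [And [And [And [Not true]] and [Not true]] and [Not ( [Or [And [Not s]]] )]]]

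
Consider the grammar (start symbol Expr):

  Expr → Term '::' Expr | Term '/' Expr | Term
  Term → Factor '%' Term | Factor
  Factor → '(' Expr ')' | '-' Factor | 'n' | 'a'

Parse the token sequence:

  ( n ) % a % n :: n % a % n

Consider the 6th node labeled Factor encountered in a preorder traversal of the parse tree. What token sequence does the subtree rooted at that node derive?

[Expr [Term [Factor ( [Expr [Term [Factor n]]] )] % [Term [Factor a] % [Term [Factor n]]]] :: [Expr [Term [Factor n] % [Term [Factor a] % [Term [Factor n]]]]]]

a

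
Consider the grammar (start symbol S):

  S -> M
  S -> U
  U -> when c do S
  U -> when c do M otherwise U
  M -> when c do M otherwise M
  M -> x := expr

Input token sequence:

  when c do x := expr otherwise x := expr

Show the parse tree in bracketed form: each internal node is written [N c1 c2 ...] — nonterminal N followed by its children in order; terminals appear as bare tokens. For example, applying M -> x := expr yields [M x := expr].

S
M
when c do M otherwise M
when c do x := expr otherwise M
when c do x := expr otherwise x := expr

[S [M when c do [M x := expr] otherwise [M x := expr]]]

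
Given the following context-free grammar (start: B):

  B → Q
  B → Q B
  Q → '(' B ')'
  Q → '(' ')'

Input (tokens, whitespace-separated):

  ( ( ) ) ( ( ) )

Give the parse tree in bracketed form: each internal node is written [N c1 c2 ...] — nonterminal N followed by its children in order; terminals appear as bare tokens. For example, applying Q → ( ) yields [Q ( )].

B
Q B
( B ) B
( Q ) B
( ( ) ) B
( ( ) ) Q
( ( ) ) ( B )
( ( ) ) ( Q )
( ( ) ) ( ( ) )

[B [Q ( [B [Q ( )]] )] [B [Q ( [B [Q ( )]] )]]]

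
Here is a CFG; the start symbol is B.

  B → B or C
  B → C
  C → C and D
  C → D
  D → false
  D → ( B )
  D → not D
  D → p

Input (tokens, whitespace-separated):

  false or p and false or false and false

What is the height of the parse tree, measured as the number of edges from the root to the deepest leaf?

[B [B [B [C [D false]]] or [C [C [D p]] and [D false]]] or [C [C [D false]] and [D false]]]

5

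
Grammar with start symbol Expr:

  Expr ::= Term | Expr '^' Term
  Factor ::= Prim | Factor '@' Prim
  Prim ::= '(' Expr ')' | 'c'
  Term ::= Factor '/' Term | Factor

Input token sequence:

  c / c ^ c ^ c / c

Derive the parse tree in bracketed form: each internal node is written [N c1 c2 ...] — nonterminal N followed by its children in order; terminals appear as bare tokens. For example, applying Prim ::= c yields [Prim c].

[Expr [Expr [Expr [Term [Factor [Prim c]] / [Term [Factor [Prim c]]]]] ^ [Term [Factor [Prim c]]]] ^ [Term [Factor [Prim c]] / [Term [Factor [Prim c]]]]]

Expr
Expr ^ Term
Expr ^ Term ^ Term
Term ^ Term ^ Term
Factor / Term ^ Term ^ Term
Prim / Term ^ Term ^ Term
c / Term ^ Term ^ Term
c / Factor ^ Term ^ Term
c / Prim ^ Term ^ Term
c / c ^ Term ^ Term
c / c ^ Factor ^ Term
c / c ^ Prim ^ Term
c / c ^ c ^ Term
c / c ^ c ^ Factor / Term
c / c ^ c ^ Prim / Term
c / c ^ c ^ c / Term
c / c ^ c ^ c / Factor
c / c ^ c ^ c / Prim
c / c ^ c ^ c / c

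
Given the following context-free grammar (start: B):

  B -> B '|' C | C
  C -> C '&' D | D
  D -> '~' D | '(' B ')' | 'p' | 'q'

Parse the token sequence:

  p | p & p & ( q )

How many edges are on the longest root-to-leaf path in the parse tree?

6

[B [B [C [D p]]] | [C [C [C [D p]] & [D p]] & [D ( [B [C [D q]]] )]]]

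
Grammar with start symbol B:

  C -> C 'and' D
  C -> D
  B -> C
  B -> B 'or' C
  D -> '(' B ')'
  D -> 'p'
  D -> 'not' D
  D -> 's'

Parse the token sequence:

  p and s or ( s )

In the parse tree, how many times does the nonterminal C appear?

[B [B [C [C [D p]] and [D s]]] or [C [D ( [B [C [D s]]] )]]]

4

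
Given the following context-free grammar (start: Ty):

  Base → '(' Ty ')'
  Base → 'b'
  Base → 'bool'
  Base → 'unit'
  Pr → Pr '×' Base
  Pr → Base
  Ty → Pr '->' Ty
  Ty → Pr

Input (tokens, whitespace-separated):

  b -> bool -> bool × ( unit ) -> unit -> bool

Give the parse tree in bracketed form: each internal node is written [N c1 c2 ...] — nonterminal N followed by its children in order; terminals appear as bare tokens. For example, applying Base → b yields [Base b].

Ty
Pr -> Ty
Base -> Ty
b -> Ty
b -> Pr -> Ty
b -> Base -> Ty
b -> bool -> Ty
b -> bool -> Pr -> Ty
b -> bool -> Pr × Base -> Ty
b -> bool -> Base × Base -> Ty
b -> bool -> bool × Base -> Ty
b -> bool -> bool × ( Ty ) -> Ty
b -> bool -> bool × ( Pr ) -> Ty
b -> bool -> bool × ( Base ) -> Ty
b -> bool -> bool × ( unit ) -> Ty
b -> bool -> bool × ( unit ) -> Pr -> Ty
b -> bool -> bool × ( unit ) -> Base -> Ty
b -> bool -> bool × ( unit ) -> unit -> Ty
b -> bool -> bool × ( unit ) -> unit -> Pr
b -> bool -> bool × ( unit ) -> unit -> Base
b -> bool -> bool × ( unit ) -> unit -> bool

[Ty [Pr [Base b]] -> [Ty [Pr [Base bool]] -> [Ty [Pr [Pr [Base bool]] × [Base ( [Ty [Pr [Base unit]]] )]] -> [Ty [Pr [Base unit]] -> [Ty [Pr [Base bool]]]]]]]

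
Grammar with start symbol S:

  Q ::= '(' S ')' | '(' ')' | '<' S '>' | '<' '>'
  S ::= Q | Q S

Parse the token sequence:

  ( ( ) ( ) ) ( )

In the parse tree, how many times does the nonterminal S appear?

[S [Q ( [S [Q ( )] [S [Q ( )]]] )] [S [Q ( )]]]

4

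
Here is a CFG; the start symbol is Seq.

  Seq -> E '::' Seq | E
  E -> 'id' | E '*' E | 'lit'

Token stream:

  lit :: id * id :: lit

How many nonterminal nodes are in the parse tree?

[Seq [E lit] :: [Seq [E [E id] * [E id]] :: [Seq [E lit]]]]

8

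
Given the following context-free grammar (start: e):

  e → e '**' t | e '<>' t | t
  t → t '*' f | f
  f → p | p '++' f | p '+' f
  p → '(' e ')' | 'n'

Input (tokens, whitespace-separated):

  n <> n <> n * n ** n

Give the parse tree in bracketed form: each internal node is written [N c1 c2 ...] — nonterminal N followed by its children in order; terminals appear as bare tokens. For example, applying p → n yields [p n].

[e [e [e [e [t [f [p n]]]] <> [t [f [p n]]]] <> [t [t [f [p n]]] * [f [p n]]]] ** [t [f [p n]]]]

e
e ** t
e <> t ** t
e <> t <> t ** t
t <> t <> t ** t
f <> t <> t ** t
p <> t <> t ** t
n <> t <> t ** t
n <> f <> t ** t
n <> p <> t ** t
n <> n <> t ** t
n <> n <> t * f ** t
n <> n <> f * f ** t
n <> n <> p * f ** t
n <> n <> n * f ** t
n <> n <> n * p ** t
n <> n <> n * n ** t
n <> n <> n * n ** f
n <> n <> n * n ** p
n <> n <> n * n ** n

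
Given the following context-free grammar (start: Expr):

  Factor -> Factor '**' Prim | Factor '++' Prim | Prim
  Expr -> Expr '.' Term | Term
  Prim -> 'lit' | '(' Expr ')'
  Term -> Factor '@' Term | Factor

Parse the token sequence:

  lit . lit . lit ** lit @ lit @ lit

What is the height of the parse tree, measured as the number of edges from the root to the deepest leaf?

[Expr [Expr [Expr [Term [Factor [Prim lit]]]] . [Term [Factor [Prim lit]]]] . [Term [Factor [Factor [Prim lit]] ** [Prim lit]] @ [Term [Factor [Prim lit]] @ [Term [Factor [Prim lit]]]]]]

6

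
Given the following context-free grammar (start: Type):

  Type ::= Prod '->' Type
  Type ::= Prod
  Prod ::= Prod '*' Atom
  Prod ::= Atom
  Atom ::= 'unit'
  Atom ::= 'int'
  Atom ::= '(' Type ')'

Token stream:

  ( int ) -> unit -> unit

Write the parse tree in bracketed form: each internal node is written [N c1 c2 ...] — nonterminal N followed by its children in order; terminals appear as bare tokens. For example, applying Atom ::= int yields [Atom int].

[Type [Prod [Atom ( [Type [Prod [Atom int]]] )]] -> [Type [Prod [Atom unit]] -> [Type [Prod [Atom unit]]]]]

Type
Prod -> Type
Atom -> Type
( Type ) -> Type
( Prod ) -> Type
( Atom ) -> Type
( int ) -> Type
( int ) -> Prod -> Type
( int ) -> Atom -> Type
( int ) -> unit -> Type
( int ) -> unit -> Prod
( int ) -> unit -> Atom
( int ) -> unit -> unit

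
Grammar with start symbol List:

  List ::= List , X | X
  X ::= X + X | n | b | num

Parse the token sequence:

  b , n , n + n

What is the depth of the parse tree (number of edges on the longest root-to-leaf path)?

4

[List [List [List [X b]] , [X n]] , [X [X n] + [X n]]]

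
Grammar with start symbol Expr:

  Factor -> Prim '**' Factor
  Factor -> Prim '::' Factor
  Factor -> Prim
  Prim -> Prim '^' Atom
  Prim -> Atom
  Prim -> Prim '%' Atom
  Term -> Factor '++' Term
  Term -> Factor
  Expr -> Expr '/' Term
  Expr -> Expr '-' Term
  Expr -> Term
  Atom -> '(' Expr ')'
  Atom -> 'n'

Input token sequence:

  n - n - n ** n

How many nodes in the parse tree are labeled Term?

3

[Expr [Expr [Expr [Term [Factor [Prim [Atom n]]]]] - [Term [Factor [Prim [Atom n]]]]] - [Term [Factor [Prim [Atom n]] ** [Factor [Prim [Atom n]]]]]]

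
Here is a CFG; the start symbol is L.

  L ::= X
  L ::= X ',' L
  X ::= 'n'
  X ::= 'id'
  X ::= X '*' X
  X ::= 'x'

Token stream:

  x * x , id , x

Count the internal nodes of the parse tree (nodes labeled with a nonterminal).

8

[L [X [X x] * [X x]] , [L [X id] , [L [X x]]]]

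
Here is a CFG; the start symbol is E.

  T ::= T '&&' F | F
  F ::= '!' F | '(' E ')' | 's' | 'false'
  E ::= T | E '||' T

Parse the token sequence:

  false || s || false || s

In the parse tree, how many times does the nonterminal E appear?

[E [E [E [E [T [F false]]] || [T [F s]]] || [T [F false]]] || [T [F s]]]

4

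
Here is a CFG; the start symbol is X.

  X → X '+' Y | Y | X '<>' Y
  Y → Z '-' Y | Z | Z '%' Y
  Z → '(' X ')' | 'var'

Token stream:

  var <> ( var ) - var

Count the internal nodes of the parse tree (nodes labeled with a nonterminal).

[X [X [Y [Z var]]] <> [Y [Z ( [X [Y [Z var]]] )] - [Y [Z var]]]]

11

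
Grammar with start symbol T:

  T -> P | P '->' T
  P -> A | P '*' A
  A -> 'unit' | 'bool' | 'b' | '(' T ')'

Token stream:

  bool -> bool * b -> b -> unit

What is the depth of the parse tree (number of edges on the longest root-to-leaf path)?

6

[T [P [A bool]] -> [T [P [P [A bool]] * [A b]] -> [T [P [A b]] -> [T [P [A unit]]]]]]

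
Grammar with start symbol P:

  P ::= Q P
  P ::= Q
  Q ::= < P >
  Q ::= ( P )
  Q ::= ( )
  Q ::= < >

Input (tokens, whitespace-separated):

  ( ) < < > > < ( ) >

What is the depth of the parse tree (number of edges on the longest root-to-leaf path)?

[P [Q ( )] [P [Q < [P [Q < >]] >] [P [Q < [P [Q ( )]] >]]]]

6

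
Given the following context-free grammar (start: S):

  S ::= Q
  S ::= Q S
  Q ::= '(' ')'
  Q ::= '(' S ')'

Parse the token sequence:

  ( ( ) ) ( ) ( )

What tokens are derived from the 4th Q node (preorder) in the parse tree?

[S [Q ( [S [Q ( )]] )] [S [Q ( )] [S [Q ( )]]]]

( )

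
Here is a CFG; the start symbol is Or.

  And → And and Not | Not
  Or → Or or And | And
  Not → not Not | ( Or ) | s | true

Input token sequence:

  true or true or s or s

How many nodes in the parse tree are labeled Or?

4

[Or [Or [Or [Or [And [Not true]]] or [And [Not true]]] or [And [Not s]]] or [And [Not s]]]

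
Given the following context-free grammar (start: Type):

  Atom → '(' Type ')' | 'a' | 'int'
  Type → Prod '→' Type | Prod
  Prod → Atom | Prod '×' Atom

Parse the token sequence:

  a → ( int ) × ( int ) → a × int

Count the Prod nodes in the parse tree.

7

[Type [Prod [Atom a]] → [Type [Prod [Prod [Atom ( [Type [Prod [Atom int]]] )]] × [Atom ( [Type [Prod [Atom int]]] )]] → [Type [Prod [Prod [Atom a]] × [Atom int]]]]]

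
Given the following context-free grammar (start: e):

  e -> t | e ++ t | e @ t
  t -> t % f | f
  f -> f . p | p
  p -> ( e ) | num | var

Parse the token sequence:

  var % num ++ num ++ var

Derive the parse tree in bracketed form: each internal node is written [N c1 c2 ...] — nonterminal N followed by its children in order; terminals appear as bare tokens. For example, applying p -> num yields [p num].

e
e ++ t
e ++ t ++ t
t ++ t ++ t
t % f ++ t ++ t
f % f ++ t ++ t
p % f ++ t ++ t
var % f ++ t ++ t
var % p ++ t ++ t
var % num ++ t ++ t
var % num ++ f ++ t
var % num ++ p ++ t
var % num ++ num ++ t
var % num ++ num ++ f
var % num ++ num ++ p
var % num ++ num ++ var

[e [e [e [t [t [f [p var]]] % [f [p num]]]] ++ [t [f [p num]]]] ++ [t [f [p var]]]]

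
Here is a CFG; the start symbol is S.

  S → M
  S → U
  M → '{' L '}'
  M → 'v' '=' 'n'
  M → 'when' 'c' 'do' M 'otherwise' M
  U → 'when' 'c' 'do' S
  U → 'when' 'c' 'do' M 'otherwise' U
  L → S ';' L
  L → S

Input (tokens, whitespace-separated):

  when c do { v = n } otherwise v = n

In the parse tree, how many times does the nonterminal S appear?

[S [M when c do [M { [L [S [M v = n]]] }] otherwise [M v = n]]]

2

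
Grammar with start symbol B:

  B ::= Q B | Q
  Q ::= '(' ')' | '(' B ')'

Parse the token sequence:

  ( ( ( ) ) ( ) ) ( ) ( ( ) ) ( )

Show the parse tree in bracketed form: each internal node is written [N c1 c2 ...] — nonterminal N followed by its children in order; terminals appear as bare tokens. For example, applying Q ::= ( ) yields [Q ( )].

[B [Q ( [B [Q ( [B [Q ( )]] )] [B [Q ( )]]] )] [B [Q ( )] [B [Q ( [B [Q ( )]] )] [B [Q ( )]]]]]

B
Q B
( B ) B
( Q B ) B
( ( B ) B ) B
( ( Q ) B ) B
( ( ( ) ) B ) B
( ( ( ) ) Q ) B
( ( ( ) ) ( ) ) B
( ( ( ) ) ( ) ) Q B
( ( ( ) ) ( ) ) ( ) B
( ( ( ) ) ( ) ) ( ) Q B
( ( ( ) ) ( ) ) ( ) ( B ) B
( ( ( ) ) ( ) ) ( ) ( Q ) B
( ( ( ) ) ( ) ) ( ) ( ( ) ) B
( ( ( ) ) ( ) ) ( ) ( ( ) ) Q
( ( ( ) ) ( ) ) ( ) ( ( ) ) ( )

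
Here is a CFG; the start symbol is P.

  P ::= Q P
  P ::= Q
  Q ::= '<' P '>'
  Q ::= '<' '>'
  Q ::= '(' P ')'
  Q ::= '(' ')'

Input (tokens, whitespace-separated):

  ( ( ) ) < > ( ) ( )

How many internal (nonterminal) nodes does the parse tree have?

10

[P [Q ( [P [Q ( )]] )] [P [Q < >] [P [Q ( )] [P [Q ( )]]]]]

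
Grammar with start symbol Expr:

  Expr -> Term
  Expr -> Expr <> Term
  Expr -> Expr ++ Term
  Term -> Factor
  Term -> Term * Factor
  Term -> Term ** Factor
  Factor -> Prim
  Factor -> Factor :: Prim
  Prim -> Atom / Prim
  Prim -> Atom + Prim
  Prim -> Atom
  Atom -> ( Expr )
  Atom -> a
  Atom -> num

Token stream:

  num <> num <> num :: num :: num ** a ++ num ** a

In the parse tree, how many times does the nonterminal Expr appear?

[Expr [Expr [Expr [Expr [Term [Factor [Prim [Atom num]]]]] <> [Term [Factor [Prim [Atom num]]]]] <> [Term [Term [Factor [Factor [Factor [Prim [Atom num]]] :: [Prim [Atom num]]] :: [Prim [Atom num]]]] ** [Factor [Prim [Atom a]]]]] ++ [Term [Term [Factor [Prim [Atom num]]]] ** [Factor [Prim [Atom a]]]]]

4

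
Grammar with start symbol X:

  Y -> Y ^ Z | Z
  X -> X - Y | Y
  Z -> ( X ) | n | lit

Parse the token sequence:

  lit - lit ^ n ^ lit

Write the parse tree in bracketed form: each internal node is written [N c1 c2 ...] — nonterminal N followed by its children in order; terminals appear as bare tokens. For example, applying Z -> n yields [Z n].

[X [X [Y [Z lit]]] - [Y [Y [Y [Z lit]] ^ [Z n]] ^ [Z lit]]]

X
X - Y
Y - Y
Z - Y
lit - Y
lit - Y ^ Z
lit - Y ^ Z ^ Z
lit - Z ^ Z ^ Z
lit - lit ^ Z ^ Z
lit - lit ^ n ^ Z
lit - lit ^ n ^ lit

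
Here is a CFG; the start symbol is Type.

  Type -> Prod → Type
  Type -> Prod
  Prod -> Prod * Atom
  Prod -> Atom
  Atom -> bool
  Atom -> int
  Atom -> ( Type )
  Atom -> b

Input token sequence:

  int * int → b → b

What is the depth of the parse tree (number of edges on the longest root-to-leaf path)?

[Type [Prod [Prod [Atom int]] * [Atom int]] → [Type [Prod [Atom b]] → [Type [Prod [Atom b]]]]]

5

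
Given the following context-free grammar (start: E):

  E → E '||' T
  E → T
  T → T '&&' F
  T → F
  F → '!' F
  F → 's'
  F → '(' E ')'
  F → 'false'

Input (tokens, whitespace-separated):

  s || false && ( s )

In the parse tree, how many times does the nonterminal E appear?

[E [E [T [F s]]] || [T [T [F false]] && [F ( [E [T [F s]]] )]]]

3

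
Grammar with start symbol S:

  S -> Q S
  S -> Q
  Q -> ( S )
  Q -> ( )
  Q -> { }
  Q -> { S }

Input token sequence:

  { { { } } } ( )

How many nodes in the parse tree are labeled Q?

[S [Q { [S [Q { [S [Q { }]] }]] }] [S [Q ( )]]]

4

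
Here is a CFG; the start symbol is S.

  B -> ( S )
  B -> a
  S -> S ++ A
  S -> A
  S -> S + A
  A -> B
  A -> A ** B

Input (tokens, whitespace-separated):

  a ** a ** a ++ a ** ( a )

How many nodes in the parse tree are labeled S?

[S [S [A [A [A [B a]] ** [B a]] ** [B a]]] ++ [A [A [B a]] ** [B ( [S [A [B a]]] )]]]

3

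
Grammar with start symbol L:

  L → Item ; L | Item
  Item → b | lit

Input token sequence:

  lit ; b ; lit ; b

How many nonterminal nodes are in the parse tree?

8

[L [Item lit] ; [L [Item b] ; [L [Item lit] ; [L [Item b]]]]]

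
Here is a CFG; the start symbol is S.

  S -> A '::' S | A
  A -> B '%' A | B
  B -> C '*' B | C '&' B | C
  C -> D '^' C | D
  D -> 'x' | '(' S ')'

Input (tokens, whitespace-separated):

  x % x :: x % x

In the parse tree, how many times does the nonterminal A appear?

4

[S [A [B [C [D x]]] % [A [B [C [D x]]]]] :: [S [A [B [C [D x]]] % [A [B [C [D x]]]]]]]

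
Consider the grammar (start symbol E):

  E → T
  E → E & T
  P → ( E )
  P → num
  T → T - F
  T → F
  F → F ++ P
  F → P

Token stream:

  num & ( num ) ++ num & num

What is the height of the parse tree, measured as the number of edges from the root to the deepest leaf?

10

[E [E [E [T [F [P num]]]] & [T [F [F [P ( [E [T [F [P num]]]] )]] ++ [P num]]]] & [T [F [P num]]]]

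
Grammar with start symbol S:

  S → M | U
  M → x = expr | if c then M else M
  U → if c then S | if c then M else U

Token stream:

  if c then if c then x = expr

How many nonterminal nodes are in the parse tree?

[S [U if c then [S [U if c then [S [M x = expr]]]]]]

6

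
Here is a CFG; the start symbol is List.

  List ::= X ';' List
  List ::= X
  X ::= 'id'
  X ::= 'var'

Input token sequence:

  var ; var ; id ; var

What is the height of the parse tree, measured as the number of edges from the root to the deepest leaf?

5

[List [X var] ; [List [X var] ; [List [X id] ; [List [X var]]]]]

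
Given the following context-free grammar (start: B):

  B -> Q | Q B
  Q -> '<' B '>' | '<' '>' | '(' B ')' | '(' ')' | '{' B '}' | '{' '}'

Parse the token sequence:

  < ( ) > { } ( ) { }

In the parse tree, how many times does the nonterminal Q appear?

[B [Q < [B [Q ( )]] >] [B [Q { }] [B [Q ( )] [B [Q { }]]]]]

5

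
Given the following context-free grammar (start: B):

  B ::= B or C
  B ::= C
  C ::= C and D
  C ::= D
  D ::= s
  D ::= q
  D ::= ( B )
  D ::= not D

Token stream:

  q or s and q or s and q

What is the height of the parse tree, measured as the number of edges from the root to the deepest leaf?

5

[B [B [B [C [D q]]] or [C [C [D s]] and [D q]]] or [C [C [D s]] and [D q]]]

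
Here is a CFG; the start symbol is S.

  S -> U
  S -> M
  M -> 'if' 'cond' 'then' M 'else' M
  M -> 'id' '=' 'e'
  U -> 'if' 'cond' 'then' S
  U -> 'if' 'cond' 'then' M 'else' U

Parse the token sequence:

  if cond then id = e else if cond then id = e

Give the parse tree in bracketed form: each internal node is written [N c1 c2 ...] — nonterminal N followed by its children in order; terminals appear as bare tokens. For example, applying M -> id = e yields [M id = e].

[S [U if cond then [M id = e] else [U if cond then [S [M id = e]]]]]

S
U
if cond then M else U
if cond then id = e else U
if cond then id = e else if cond then S
if cond then id = e else if cond then M
if cond then id = e else if cond then id = e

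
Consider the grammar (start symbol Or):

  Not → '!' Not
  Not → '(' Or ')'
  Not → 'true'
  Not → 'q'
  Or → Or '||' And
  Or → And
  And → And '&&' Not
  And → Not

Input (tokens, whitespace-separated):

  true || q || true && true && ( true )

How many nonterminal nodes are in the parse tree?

16

[Or [Or [Or [And [Not true]]] || [And [Not q]]] || [And [And [And [Not true]] && [Not true]] && [Not ( [Or [And [Not true]]] )]]]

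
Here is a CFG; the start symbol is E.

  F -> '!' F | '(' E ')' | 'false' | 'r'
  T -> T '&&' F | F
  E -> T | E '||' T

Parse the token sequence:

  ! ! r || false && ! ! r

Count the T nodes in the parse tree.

[E [E [T [F ! [F ! [F r]]]]] || [T [T [F false]] && [F ! [F ! [F r]]]]]

3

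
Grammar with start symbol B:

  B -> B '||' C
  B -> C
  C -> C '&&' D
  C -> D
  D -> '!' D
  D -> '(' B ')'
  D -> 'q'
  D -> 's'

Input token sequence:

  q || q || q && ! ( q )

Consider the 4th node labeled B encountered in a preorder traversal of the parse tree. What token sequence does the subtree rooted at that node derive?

q

[B [B [B [C [D q]]] || [C [D q]]] || [C [C [D q]] && [D ! [D ( [B [C [D q]]] )]]]]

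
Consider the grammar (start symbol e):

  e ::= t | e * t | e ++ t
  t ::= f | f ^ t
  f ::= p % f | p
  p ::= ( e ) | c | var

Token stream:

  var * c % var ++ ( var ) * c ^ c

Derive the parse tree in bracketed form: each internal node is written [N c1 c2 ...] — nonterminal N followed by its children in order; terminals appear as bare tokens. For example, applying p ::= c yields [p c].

[e [e [e [e [t [f [p var]]]] * [t [f [p c] % [f [p var]]]]] ++ [t [f [p ( [e [t [f [p var]]]] )]]]] * [t [f [p c]] ^ [t [f [p c]]]]]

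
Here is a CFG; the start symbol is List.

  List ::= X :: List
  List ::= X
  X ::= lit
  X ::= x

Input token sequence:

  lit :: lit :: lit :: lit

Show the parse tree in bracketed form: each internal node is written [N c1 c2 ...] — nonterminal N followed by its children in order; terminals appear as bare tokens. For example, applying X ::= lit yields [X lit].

List
X :: List
lit :: List
lit :: X :: List
lit :: lit :: List
lit :: lit :: X :: List
lit :: lit :: lit :: List
lit :: lit :: lit :: X
lit :: lit :: lit :: lit

[List [X lit] :: [List [X lit] :: [List [X lit] :: [List [X lit]]]]]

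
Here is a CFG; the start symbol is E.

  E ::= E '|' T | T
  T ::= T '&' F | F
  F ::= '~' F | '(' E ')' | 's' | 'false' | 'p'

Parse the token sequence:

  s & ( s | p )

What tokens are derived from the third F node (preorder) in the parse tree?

[E [T [T [F s]] & [F ( [E [E [T [F s]]] | [T [F p]]] )]]]

s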